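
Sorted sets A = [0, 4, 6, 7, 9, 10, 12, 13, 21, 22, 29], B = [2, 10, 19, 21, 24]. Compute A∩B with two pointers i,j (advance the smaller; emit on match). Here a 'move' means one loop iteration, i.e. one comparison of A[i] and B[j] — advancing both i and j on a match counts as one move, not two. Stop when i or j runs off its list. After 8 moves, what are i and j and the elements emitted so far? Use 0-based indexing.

i=7, j=2, emitted=[10]

i=0 j=0: 0<2, i++
i=1 j=0: 4>2, j++
i=1 j=1: 4<10, i++
i=2 j=1: 6<10, i++
i=3 j=1: 7<10, i++
i=4 j=1: 9<10, i++
i=5 j=1: 10==10 emit, i++,j++
i=6 j=2: 12<19, i++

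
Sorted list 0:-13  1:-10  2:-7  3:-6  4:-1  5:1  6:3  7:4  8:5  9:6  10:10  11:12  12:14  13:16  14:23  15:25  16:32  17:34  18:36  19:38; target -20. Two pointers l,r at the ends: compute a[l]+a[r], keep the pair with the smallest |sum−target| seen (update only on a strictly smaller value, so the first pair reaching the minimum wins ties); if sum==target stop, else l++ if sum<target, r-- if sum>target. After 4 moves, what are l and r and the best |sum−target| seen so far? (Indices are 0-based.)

[0,19] -13+38=25 d=45 * → r--
[0,18] -13+36=23 d=43 * → r--
[0,17] -13+34=21 d=41 * → r--
[0,16] -13+32=19 d=39 * → r--

l=0, r=15, best |Δ|=39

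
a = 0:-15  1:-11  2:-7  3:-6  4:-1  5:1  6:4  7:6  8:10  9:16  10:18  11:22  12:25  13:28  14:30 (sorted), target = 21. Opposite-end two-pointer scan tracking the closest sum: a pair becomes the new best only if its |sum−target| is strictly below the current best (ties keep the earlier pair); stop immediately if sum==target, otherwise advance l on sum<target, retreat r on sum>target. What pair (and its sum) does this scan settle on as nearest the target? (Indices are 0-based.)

pair (-7, 28) with sum 21 (|Δ|=0)

[0,14] -15+30=15 d=6 * → l++
[1,14] -11+30=19 d=2 * → l++
[2,14] -7+30=23 d=2 → r--
[2,13] -7+28=21 d=0 * → stop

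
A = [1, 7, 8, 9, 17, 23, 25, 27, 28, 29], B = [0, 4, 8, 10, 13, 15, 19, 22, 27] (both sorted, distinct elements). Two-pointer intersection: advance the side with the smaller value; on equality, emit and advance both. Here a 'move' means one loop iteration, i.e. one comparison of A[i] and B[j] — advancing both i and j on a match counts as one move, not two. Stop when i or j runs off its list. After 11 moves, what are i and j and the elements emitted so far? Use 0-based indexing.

[i=0,j=0] 1>0 → j++
[i=0,j=1] 1<4 → i++
[i=1,j=1] 7>4 → j++
[i=1,j=2] 7<8 → i++
[i=2,j=2] 8==8 emit → i++,j++
[i=3,j=3] 9<10 → i++
[i=4,j=3] 17>10 → j++
[i=4,j=4] 17>13 → j++
[i=4,j=5] 17>15 → j++
[i=4,j=6] 17<19 → i++
[i=5,j=6] 23>19 → j++

i=5, j=7, emitted=[8]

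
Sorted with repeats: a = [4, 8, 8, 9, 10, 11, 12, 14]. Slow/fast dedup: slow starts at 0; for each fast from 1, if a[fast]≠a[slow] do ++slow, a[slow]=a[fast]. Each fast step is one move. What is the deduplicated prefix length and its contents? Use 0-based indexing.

length 7; prefix = [4, 8, 9, 10, 11, 12, 14]

(s=0,f=1) a[fast]=8≠a[slow]=4 write a[1]=8 → slow++,fast++
(s=1,f=2) a[fast]=8=a[slow] dup → fast++
(s=1,f=3) a[fast]=9≠a[slow]=8 write a[2]=9 → slow++,fast++
(s=2,f=4) a[fast]=10≠a[slow]=9 write a[3]=10 → slow++,fast++
(s=3,f=5) a[fast]=11≠a[slow]=10 write a[4]=11 → slow++,fast++
(s=4,f=6) a[fast]=12≠a[slow]=11 write a[5]=12 → slow++,fast++
(s=5,f=7) a[fast]=14≠a[slow]=12 write a[6]=14 → slow++,fast++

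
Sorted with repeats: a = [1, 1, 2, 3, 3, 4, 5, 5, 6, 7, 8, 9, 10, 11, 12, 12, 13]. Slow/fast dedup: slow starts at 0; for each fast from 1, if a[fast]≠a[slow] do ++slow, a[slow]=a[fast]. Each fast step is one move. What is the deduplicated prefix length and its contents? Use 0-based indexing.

length 13; prefix = [1, 2, 3, 4, 5, 6, 7, 8, 9, 10, 11, 12, 13]

slow=0 fast=1: a[fast]=1=a[slow] dup, fast++
slow=0 fast=2: a[fast]=2≠a[slow]=1 write a[1]=2, slow++,fast++
slow=1 fast=3: a[fast]=3≠a[slow]=2 write a[2]=3, slow++,fast++
slow=2 fast=4: a[fast]=3=a[slow] dup, fast++
slow=2 fast=5: a[fast]=4≠a[slow]=3 write a[3]=4, slow++,fast++
slow=3 fast=6: a[fast]=5≠a[slow]=4 write a[4]=5, slow++,fast++
slow=4 fast=7: a[fast]=5=a[slow] dup, fast++
slow=4 fast=8: a[fast]=6≠a[slow]=5 write a[5]=6, slow++,fast++
slow=5 fast=9: a[fast]=7≠a[slow]=6 write a[6]=7, slow++,fast++
slow=6 fast=10: a[fast]=8≠a[slow]=7 write a[7]=8, slow++,fast++
slow=7 fast=11: a[fast]=9≠a[slow]=8 write a[8]=9, slow++,fast++
slow=8 fast=12: a[fast]=10≠a[slow]=9 write a[9]=10, slow++,fast++
slow=9 fast=13: a[fast]=11≠a[slow]=10 write a[10]=11, slow++,fast++
slow=10 fast=14: a[fast]=12≠a[slow]=11 write a[11]=12, slow++,fast++
slow=11 fast=15: a[fast]=12=a[slow] dup, fast++
slow=11 fast=16: a[fast]=13≠a[slow]=12 write a[12]=13, slow++,fast++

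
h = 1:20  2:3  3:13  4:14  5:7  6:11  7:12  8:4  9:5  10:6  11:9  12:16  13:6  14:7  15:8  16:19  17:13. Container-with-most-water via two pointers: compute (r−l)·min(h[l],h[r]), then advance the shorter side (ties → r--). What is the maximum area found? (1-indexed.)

[1,17] min(20,13)*16=208 best=208 * → r--
[1,16] min(20,19)*15=285 best=285 * → r--
[1,15] min(20,8)*14=112 best=285 → r--
[1,14] min(20,7)*13=91 best=285 → r--
[1,13] min(20,6)*12=72 best=285 → r--
[1,12] min(20,16)*11=176 best=285 → r--
[1,11] min(20,9)*10=90 best=285 → r--
[1,10] min(20,6)*9=54 best=285 → r--
[1,9] min(20,5)*8=40 best=285 → r--
[1,8] min(20,4)*7=28 best=285 → r--
[1,7] min(20,12)*6=72 best=285 → r--
[1,6] min(20,11)*5=55 best=285 → r--
[1,5] min(20,7)*4=28 best=285 → r--
[1,4] min(20,14)*3=42 best=285 → r--
[1,3] min(20,13)*2=26 best=285 → r--
[1,2] min(20,3)*1=3 best=285 → r--

max area = 285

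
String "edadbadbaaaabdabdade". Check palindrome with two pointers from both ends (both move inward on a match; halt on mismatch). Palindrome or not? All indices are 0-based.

palindrome

[0,19] 'e'=='e' → l++,r--
[1,18] 'd'=='d' → l++,r--
[2,17] 'a'=='a' → l++,r--
[3,16] 'd'=='d' → l++,r--
[4,15] 'b'=='b' → l++,r--
[5,14] 'a'=='a' → l++,r--
[6,13] 'd'=='d' → l++,r--
[7,12] 'b'=='b' → l++,r--
[8,11] 'a'=='a' → l++,r--
[9,10] 'a'=='a' → l++,r--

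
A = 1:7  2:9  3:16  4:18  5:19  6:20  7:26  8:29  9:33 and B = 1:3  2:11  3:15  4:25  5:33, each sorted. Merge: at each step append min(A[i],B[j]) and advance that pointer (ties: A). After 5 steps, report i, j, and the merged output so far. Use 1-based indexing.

i=3, j=4, merged so far=[3, 7, 9, 11, 15]

[i=1,j=1] A[i]=7>B[j]=3 take 3 → j++
[i=1,j=2] A[i]=7<=B[j]=11 take 7 → i++
[i=2,j=2] A[i]=9<=B[j]=11 take 9 → i++
[i=3,j=2] A[i]=16>B[j]=11 take 11 → j++
[i=3,j=3] A[i]=16>B[j]=15 take 15 → j++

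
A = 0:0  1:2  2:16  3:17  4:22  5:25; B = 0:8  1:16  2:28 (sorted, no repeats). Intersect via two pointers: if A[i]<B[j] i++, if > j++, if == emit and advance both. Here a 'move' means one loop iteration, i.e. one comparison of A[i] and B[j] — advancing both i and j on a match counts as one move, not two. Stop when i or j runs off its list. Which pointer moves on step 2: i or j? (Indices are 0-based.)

i

[i=0,j=0] 0<8 → i++
[i=1,j=0] 2<8 → i++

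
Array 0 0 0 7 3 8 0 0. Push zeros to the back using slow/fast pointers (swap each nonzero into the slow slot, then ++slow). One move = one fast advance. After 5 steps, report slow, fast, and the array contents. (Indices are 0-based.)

slow=2, fast=5, a=[7, 3, 0, 0, 0, 8, 0, 0]

(s=0,f=0) a[fast]=0 → fast++
(s=0,f=1) a[fast]=0 → fast++
(s=0,f=2) a[fast]=0 → fast++
(s=0,f=3) a[fast]=7≠0 swap→a[0]=7 → slow++,fast++
(s=1,f=4) a[fast]=3≠0 swap→a[1]=3 → slow++,fast++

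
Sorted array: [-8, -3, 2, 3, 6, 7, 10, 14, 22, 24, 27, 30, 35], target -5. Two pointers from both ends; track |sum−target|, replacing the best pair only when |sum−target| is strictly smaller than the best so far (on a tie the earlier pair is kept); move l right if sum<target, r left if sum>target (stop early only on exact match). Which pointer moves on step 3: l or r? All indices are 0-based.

r

l=0 r=12: -8+35=27 d=32 *, r--
l=0 r=11: -8+30=22 d=27 *, r--
l=0 r=10: -8+27=19 d=24 *, r--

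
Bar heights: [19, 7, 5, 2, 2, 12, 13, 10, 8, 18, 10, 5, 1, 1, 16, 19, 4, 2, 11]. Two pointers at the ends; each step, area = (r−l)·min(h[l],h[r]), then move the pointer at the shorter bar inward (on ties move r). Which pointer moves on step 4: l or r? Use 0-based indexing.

r

l=0 r=18: min(19,11)*18=198 best=198 *, r--
l=0 r=17: min(19,2)*17=34 best=198, r--
l=0 r=16: min(19,4)*16=64 best=198, r--
l=0 r=15: min(19,19)*15=285 best=285 *, r--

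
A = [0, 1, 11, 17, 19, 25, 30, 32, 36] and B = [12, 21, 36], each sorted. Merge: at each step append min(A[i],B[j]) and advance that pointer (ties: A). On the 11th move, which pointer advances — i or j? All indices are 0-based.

i

[i=0,j=0] A[i]=0<=B[j]=12 take 0 → i++
[i=1,j=0] A[i]=1<=B[j]=12 take 1 → i++
[i=2,j=0] A[i]=11<=B[j]=12 take 11 → i++
[i=3,j=0] A[i]=17>B[j]=12 take 12 → j++
[i=3,j=1] A[i]=17<=B[j]=21 take 17 → i++
[i=4,j=1] A[i]=19<=B[j]=21 take 19 → i++
[i=5,j=1] A[i]=25>B[j]=21 take 21 → j++
[i=5,j=2] A[i]=25<=B[j]=36 take 25 → i++
[i=6,j=2] A[i]=30<=B[j]=36 take 30 → i++
[i=7,j=2] A[i]=32<=B[j]=36 take 32 → i++
[i=8,j=2] A[i]=36<=B[j]=36 take 36 → i++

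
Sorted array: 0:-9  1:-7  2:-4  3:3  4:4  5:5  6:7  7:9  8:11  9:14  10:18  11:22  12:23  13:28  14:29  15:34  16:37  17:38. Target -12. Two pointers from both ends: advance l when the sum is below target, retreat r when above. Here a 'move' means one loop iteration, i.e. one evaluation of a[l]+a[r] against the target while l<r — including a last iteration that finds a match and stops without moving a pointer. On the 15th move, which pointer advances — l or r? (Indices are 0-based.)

r

[0,17] -9+38=29 >-12 → r--
[0,16] -9+37=28 >-12 → r--
[0,15] -9+34=25 >-12 → r--
[0,14] -9+29=20 >-12 → r--
[0,13] -9+28=19 >-12 → r--
[0,12] -9+23=14 >-12 → r--
[0,11] -9+22=13 >-12 → r--
[0,10] -9+18=9 >-12 → r--
[0,9] -9+14=5 >-12 → r--
[0,8] -9+11=2 >-12 → r--
[0,7] -9+9=0 >-12 → r--
[0,6] -9+7=-2 >-12 → r--
[0,5] -9+5=-4 >-12 → r--
[0,4] -9+4=-5 >-12 → r--
[0,3] -9+3=-6 >-12 → r--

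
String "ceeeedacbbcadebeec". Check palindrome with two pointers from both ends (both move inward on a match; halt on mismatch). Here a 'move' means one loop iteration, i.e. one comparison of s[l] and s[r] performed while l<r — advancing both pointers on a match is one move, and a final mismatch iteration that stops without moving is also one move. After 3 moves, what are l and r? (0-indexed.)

l=0 r=17: 'c'=='c', l++,r--
l=1 r=16: 'e'=='e', l++,r--
l=2 r=15: 'e'=='e', l++,r--

l=3, r=14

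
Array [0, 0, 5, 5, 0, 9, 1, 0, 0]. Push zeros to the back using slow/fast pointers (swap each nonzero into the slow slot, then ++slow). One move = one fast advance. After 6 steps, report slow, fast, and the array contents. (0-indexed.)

slow=3, fast=6, a=[5, 5, 9, 0, 0, 0, 1, 0, 0]

(s=0,f=0) a[fast]=0 → fast++
(s=0,f=1) a[fast]=0 → fast++
(s=0,f=2) a[fast]=5≠0 swap→a[0]=5 → slow++,fast++
(s=1,f=3) a[fast]=5≠0 swap→a[1]=5 → slow++,fast++
(s=2,f=4) a[fast]=0 → fast++
(s=2,f=5) a[fast]=9≠0 swap→a[2]=9 → slow++,fast++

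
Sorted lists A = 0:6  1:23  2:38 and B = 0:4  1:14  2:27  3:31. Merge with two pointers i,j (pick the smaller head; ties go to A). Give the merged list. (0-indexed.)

[4, 6, 14, 23, 27, 31, 38]

i=0 j=0: A[i]=6>B[j]=4 take 4, j++
i=0 j=1: A[i]=6<=B[j]=14 take 6, i++
i=1 j=1: A[i]=23>B[j]=14 take 14, j++
i=1 j=2: A[i]=23<=B[j]=27 take 23, i++
i=2 j=2: A[i]=38>B[j]=27 take 27, j++
i=2 j=3: A[i]=38>B[j]=31 take 31, j++
i=2 j=4: B done, take A[i]=38, i++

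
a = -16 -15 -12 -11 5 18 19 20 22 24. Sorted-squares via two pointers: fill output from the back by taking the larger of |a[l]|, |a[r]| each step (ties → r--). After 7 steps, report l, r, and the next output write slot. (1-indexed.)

l=3, r=5, next write slot=3

l=1 r=10: |-16|<=|24| out[10]=576, r--
l=1 r=9: |-16|<=|22| out[9]=484, r--
l=1 r=8: |-16|<=|20| out[8]=400, r--
l=1 r=7: |-16|<=|19| out[7]=361, r--
l=1 r=6: |-16|<=|18| out[6]=324, r--
l=1 r=5: |-16|>|5| out[5]=256, l++
l=2 r=5: |-15|>|5| out[4]=225, l++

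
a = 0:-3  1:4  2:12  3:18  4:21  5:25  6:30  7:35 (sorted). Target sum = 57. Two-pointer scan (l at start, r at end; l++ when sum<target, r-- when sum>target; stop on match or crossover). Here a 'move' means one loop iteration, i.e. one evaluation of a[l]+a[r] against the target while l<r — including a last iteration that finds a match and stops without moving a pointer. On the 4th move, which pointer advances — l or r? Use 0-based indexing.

l

[0,7] -3+35=32 <57 → l++
[1,7] 4+35=39 <57 → l++
[2,7] 12+35=47 <57 → l++
[3,7] 18+35=53 <57 → l++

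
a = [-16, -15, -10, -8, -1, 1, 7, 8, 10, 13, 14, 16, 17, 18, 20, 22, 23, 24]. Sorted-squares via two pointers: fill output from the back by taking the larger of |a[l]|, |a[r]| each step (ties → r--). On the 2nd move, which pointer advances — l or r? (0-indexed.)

[0,17] |-16|<=|24| out[17]=576 → r--
[0,16] |-16|<=|23| out[16]=529 → r--

r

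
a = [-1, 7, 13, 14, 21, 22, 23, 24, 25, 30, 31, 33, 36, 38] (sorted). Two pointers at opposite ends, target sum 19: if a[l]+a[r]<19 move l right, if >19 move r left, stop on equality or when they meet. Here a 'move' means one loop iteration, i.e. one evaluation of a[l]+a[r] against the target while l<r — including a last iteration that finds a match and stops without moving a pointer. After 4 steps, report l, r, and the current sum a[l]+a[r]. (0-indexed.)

l=0, r=9, sum=29

[0,13] -1+38=37 >19 → r--
[0,12] -1+36=35 >19 → r--
[0,11] -1+33=32 >19 → r--
[0,10] -1+31=30 >19 → r--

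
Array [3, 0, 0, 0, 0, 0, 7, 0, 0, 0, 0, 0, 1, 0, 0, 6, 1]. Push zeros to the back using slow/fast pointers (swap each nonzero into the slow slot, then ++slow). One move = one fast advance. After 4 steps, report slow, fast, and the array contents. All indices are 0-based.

slow=1, fast=4, a=[3, 0, 0, 0, 0, 0, 7, 0, 0, 0, 0, 0, 1, 0, 0, 6, 1]

(s=0,f=0) a[fast]=3≠0 swap→a[0]=3 → slow++,fast++
(s=1,f=1) a[fast]=0 → fast++
(s=1,f=2) a[fast]=0 → fast++
(s=1,f=3) a[fast]=0 → fast++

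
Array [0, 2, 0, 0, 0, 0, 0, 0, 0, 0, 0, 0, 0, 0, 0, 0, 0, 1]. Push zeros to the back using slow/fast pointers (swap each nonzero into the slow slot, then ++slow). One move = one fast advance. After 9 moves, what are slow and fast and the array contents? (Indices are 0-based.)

slow=0 fast=0: a[fast]=0, fast++
slow=0 fast=1: a[fast]=2≠0 swap→a[0]=2, slow++,fast++
slow=1 fast=2: a[fast]=0, fast++
slow=1 fast=3: a[fast]=0, fast++
slow=1 fast=4: a[fast]=0, fast++
slow=1 fast=5: a[fast]=0, fast++
slow=1 fast=6: a[fast]=0, fast++
slow=1 fast=7: a[fast]=0, fast++
slow=1 fast=8: a[fast]=0, fast++

slow=1, fast=9, a=[2, 0, 0, 0, 0, 0, 0, 0, 0, 0, 0, 0, 0, 0, 0, 0, 0, 1]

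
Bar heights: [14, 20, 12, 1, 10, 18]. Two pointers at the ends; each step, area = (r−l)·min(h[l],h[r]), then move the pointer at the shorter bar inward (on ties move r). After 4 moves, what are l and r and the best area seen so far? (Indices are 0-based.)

l=0 r=5: min(14,18)*5=70 best=70 *, l++
l=1 r=5: min(20,18)*4=72 best=72 *, r--
l=1 r=4: min(20,10)*3=30 best=72, r--
l=1 r=3: min(20,1)*2=2 best=72, r--

l=1, r=2, best area=72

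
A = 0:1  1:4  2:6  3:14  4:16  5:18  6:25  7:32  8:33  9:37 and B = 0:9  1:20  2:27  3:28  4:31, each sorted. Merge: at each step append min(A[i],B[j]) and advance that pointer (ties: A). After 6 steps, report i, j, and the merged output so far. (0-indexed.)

i=0 j=0: A[i]=1<=B[j]=9 take 1, i++
i=1 j=0: A[i]=4<=B[j]=9 take 4, i++
i=2 j=0: A[i]=6<=B[j]=9 take 6, i++
i=3 j=0: A[i]=14>B[j]=9 take 9, j++
i=3 j=1: A[i]=14<=B[j]=20 take 14, i++
i=4 j=1: A[i]=16<=B[j]=20 take 16, i++

i=5, j=1, merged so far=[1, 4, 6, 9, 14, 16]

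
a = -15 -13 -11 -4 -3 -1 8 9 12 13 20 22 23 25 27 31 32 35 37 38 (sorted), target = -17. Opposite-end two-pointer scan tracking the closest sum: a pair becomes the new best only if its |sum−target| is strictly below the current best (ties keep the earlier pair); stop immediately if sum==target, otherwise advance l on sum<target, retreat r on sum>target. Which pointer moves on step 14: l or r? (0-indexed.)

l=0 r=19: -15+38=23 d=40 *, r--
l=0 r=18: -15+37=22 d=39 *, r--
l=0 r=17: -15+35=20 d=37 *, r--
l=0 r=16: -15+32=17 d=34 *, r--
l=0 r=15: -15+31=16 d=33 *, r--
l=0 r=14: -15+27=12 d=29 *, r--
l=0 r=13: -15+25=10 d=27 *, r--
l=0 r=12: -15+23=8 d=25 *, r--
l=0 r=11: -15+22=7 d=24 *, r--
l=0 r=10: -15+20=5 d=22 *, r--
l=0 r=9: -15+13=-2 d=15 *, r--
l=0 r=8: -15+12=-3 d=14 *, r--
l=0 r=7: -15+9=-6 d=11 *, r--
l=0 r=6: -15+8=-7 d=10 *, r--

r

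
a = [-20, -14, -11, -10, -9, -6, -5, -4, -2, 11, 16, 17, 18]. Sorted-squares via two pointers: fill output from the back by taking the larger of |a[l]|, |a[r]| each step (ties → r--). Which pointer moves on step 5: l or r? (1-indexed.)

l

[1,13] |-20|>|18| out[13]=400 → l++
[2,13] |-14|<=|18| out[12]=324 → r--
[2,12] |-14|<=|17| out[11]=289 → r--
[2,11] |-14|<=|16| out[10]=256 → r--
[2,10] |-14|>|11| out[9]=196 → l++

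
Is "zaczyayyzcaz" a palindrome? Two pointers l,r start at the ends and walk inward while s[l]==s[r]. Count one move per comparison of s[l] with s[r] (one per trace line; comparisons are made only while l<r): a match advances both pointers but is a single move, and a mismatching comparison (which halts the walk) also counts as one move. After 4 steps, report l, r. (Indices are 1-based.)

l=5, r=8

l=1 r=12: 'z'=='z', l++,r--
l=2 r=11: 'a'=='a', l++,r--
l=3 r=10: 'c'=='c', l++,r--
l=4 r=9: 'z'=='z', l++,r--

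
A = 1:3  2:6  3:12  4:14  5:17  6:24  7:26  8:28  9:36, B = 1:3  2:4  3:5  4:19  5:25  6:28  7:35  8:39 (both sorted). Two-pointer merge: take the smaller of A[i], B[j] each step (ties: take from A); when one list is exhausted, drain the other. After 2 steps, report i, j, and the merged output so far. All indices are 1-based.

i=1 j=1: A[i]=3<=B[j]=3 take 3, i++
i=2 j=1: A[i]=6>B[j]=3 take 3, j++

i=2, j=2, merged so far=[3, 3]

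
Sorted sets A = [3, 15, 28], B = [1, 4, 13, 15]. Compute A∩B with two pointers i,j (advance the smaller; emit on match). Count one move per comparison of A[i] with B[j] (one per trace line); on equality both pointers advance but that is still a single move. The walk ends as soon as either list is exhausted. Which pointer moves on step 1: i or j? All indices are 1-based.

[i=1,j=1] 3>1 → j++

j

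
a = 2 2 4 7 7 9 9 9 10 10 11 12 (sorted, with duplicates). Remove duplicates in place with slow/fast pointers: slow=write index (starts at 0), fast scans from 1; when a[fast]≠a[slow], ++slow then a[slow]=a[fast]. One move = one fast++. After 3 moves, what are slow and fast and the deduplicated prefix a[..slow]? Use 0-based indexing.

slow=0 fast=1: a[fast]=2=a[slow] dup, fast++
slow=0 fast=2: a[fast]=4≠a[slow]=2 write a[1]=4, slow++,fast++
slow=1 fast=3: a[fast]=7≠a[slow]=4 write a[2]=7, slow++,fast++

slow=2, fast=4, prefix=[2, 4, 7]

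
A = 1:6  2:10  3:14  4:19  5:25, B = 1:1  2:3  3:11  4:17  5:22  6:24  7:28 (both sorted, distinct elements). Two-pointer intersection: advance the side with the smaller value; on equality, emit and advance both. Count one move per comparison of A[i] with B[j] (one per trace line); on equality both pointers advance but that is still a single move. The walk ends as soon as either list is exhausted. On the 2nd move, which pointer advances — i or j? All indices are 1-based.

j

i=1 j=1: 6>1, j++
i=1 j=2: 6>3, j++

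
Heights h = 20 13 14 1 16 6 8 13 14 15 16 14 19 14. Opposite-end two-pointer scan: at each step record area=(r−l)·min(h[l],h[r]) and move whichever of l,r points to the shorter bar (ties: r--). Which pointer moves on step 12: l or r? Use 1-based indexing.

l=1 r=14: min(20,14)*13=182 best=182 *, r--
l=1 r=13: min(20,19)*12=228 best=228 *, r--
l=1 r=12: min(20,14)*11=154 best=228, r--
l=1 r=11: min(20,16)*10=160 best=228, r--
l=1 r=10: min(20,15)*9=135 best=228, r--
l=1 r=9: min(20,14)*8=112 best=228, r--
l=1 r=8: min(20,13)*7=91 best=228, r--
l=1 r=7: min(20,8)*6=48 best=228, r--
l=1 r=6: min(20,6)*5=30 best=228, r--
l=1 r=5: min(20,16)*4=64 best=228, r--
l=1 r=4: min(20,1)*3=3 best=228, r--
l=1 r=3: min(20,14)*2=28 best=228, r--

r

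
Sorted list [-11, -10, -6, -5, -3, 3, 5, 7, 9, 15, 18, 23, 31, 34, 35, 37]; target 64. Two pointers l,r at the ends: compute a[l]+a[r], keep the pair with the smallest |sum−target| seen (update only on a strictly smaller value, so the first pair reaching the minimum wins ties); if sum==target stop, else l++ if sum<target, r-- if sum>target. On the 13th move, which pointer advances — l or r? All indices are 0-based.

l=0 r=15: -11+37=26 d=38 *, l++
l=1 r=15: -10+37=27 d=37 *, l++
l=2 r=15: -6+37=31 d=33 *, l++
l=3 r=15: -5+37=32 d=32 *, l++
l=4 r=15: -3+37=34 d=30 *, l++
l=5 r=15: 3+37=40 d=24 *, l++
l=6 r=15: 5+37=42 d=22 *, l++
l=7 r=15: 7+37=44 d=20 *, l++
l=8 r=15: 9+37=46 d=18 *, l++
l=9 r=15: 15+37=52 d=12 *, l++
l=10 r=15: 18+37=55 d=9 *, l++
l=11 r=15: 23+37=60 d=4 *, l++
l=12 r=15: 31+37=68 d=4, r--

r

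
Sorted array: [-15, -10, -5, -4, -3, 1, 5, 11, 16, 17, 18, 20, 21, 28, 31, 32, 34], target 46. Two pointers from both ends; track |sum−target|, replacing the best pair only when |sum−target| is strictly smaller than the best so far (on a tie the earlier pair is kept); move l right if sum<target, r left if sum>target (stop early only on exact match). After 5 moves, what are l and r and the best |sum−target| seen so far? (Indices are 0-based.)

l=0 r=16: -15+34=19 d=27 *, l++
l=1 r=16: -10+34=24 d=22 *, l++
l=2 r=16: -5+34=29 d=17 *, l++
l=3 r=16: -4+34=30 d=16 *, l++
l=4 r=16: -3+34=31 d=15 *, l++

l=5, r=16, best |Δ|=15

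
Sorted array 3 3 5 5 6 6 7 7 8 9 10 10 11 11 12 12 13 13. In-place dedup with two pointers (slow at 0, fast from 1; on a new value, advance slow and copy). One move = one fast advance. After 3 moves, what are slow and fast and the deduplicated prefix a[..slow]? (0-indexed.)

slow=0 fast=1: a[fast]=3=a[slow] dup, fast++
slow=0 fast=2: a[fast]=5≠a[slow]=3 write a[1]=5, slow++,fast++
slow=1 fast=3: a[fast]=5=a[slow] dup, fast++

slow=1, fast=4, prefix=[3, 5]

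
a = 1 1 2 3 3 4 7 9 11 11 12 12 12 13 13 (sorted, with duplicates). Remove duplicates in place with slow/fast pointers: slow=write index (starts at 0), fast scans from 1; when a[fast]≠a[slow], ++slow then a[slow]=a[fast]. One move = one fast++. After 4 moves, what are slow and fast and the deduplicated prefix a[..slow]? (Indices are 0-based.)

slow=2, fast=5, prefix=[1, 2, 3]

(s=0,f=1) a[fast]=1=a[slow] dup → fast++
(s=0,f=2) a[fast]=2≠a[slow]=1 write a[1]=2 → slow++,fast++
(s=1,f=3) a[fast]=3≠a[slow]=2 write a[2]=3 → slow++,fast++
(s=2,f=4) a[fast]=3=a[slow] dup → fast++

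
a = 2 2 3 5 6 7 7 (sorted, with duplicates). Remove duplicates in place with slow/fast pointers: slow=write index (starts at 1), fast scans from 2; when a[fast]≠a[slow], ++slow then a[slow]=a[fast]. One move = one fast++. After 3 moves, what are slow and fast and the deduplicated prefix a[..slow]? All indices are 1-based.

slow=1 fast=2: a[fast]=2=a[slow] dup, fast++
slow=1 fast=3: a[fast]=3≠a[slow]=2 write a[2]=3, slow++,fast++
slow=2 fast=4: a[fast]=5≠a[slow]=3 write a[3]=5, slow++,fast++

slow=3, fast=5, prefix=[2, 3, 5]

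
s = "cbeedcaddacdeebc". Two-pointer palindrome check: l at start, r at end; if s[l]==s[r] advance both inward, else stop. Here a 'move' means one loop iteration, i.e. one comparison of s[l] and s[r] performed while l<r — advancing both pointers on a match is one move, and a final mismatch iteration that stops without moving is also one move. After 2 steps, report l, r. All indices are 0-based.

l=0 r=15: 'c'=='c', l++,r--
l=1 r=14: 'b'=='b', l++,r--

l=2, r=13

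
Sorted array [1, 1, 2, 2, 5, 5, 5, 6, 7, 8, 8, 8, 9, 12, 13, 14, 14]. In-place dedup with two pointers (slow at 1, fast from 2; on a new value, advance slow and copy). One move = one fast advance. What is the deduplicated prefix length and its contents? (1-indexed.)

(s=1,f=2) a[fast]=1=a[slow] dup → fast++
(s=1,f=3) a[fast]=2≠a[slow]=1 write a[2]=2 → slow++,fast++
(s=2,f=4) a[fast]=2=a[slow] dup → fast++
(s=2,f=5) a[fast]=5≠a[slow]=2 write a[3]=5 → slow++,fast++
(s=3,f=6) a[fast]=5=a[slow] dup → fast++
(s=3,f=7) a[fast]=5=a[slow] dup → fast++
(s=3,f=8) a[fast]=6≠a[slow]=5 write a[4]=6 → slow++,fast++
(s=4,f=9) a[fast]=7≠a[slow]=6 write a[5]=7 → slow++,fast++
(s=5,f=10) a[fast]=8≠a[slow]=7 write a[6]=8 → slow++,fast++
(s=6,f=11) a[fast]=8=a[slow] dup → fast++
(s=6,f=12) a[fast]=8=a[slow] dup → fast++
(s=6,f=13) a[fast]=9≠a[slow]=8 write a[7]=9 → slow++,fast++
(s=7,f=14) a[fast]=12≠a[slow]=9 write a[8]=12 → slow++,fast++
(s=8,f=15) a[fast]=13≠a[slow]=12 write a[9]=13 → slow++,fast++
(s=9,f=16) a[fast]=14≠a[slow]=13 write a[10]=14 → slow++,fast++
(s=10,f=17) a[fast]=14=a[slow] dup → fast++

length 10; prefix = [1, 2, 5, 6, 7, 8, 9, 12, 13, 14]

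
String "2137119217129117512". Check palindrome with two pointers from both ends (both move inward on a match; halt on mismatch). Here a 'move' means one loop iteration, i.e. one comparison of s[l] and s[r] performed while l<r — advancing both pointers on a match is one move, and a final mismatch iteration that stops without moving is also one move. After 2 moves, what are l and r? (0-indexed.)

l=2, r=16

l=0 r=18: '2'=='2', l++,r--
l=1 r=17: '1'=='1', l++,r--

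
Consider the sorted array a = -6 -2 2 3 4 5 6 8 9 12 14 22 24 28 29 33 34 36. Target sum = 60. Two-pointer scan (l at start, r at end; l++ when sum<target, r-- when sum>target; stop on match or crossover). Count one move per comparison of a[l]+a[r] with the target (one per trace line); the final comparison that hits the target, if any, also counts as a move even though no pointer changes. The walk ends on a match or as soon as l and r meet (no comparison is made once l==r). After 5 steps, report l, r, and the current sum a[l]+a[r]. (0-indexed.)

[0,17] -6+36=30 <60 → l++
[1,17] -2+36=34 <60 → l++
[2,17] 2+36=38 <60 → l++
[3,17] 3+36=39 <60 → l++
[4,17] 4+36=40 <60 → l++

l=5, r=17, sum=41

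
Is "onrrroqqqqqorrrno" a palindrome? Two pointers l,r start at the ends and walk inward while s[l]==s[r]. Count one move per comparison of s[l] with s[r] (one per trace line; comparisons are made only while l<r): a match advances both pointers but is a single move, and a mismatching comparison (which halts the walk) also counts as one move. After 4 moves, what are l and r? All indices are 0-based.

l=0 r=16: 'o'=='o', l++,r--
l=1 r=15: 'n'=='n', l++,r--
l=2 r=14: 'r'=='r', l++,r--
l=3 r=13: 'r'=='r', l++,r--

l=4, r=12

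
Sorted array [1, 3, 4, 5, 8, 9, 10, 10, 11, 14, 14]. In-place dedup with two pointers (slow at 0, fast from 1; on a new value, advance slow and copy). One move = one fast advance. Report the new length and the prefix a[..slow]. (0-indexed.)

length 9; prefix = [1, 3, 4, 5, 8, 9, 10, 11, 14]

slow=0 fast=1: a[fast]=3≠a[slow]=1 write a[1]=3, slow++,fast++
slow=1 fast=2: a[fast]=4≠a[slow]=3 write a[2]=4, slow++,fast++
slow=2 fast=3: a[fast]=5≠a[slow]=4 write a[3]=5, slow++,fast++
slow=3 fast=4: a[fast]=8≠a[slow]=5 write a[4]=8, slow++,fast++
slow=4 fast=5: a[fast]=9≠a[slow]=8 write a[5]=9, slow++,fast++
slow=5 fast=6: a[fast]=10≠a[slow]=9 write a[6]=10, slow++,fast++
slow=6 fast=7: a[fast]=10=a[slow] dup, fast++
slow=6 fast=8: a[fast]=11≠a[slow]=10 write a[7]=11, slow++,fast++
slow=7 fast=9: a[fast]=14≠a[slow]=11 write a[8]=14, slow++,fast++
slow=8 fast=10: a[fast]=14=a[slow] dup, fast++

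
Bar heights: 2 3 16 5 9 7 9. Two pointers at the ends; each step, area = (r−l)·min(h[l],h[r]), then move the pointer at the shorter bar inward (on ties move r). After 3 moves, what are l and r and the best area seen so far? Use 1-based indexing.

l=3, r=6, best area=36

l=1 r=7: min(2,9)*6=12 best=12 *, l++
l=2 r=7: min(3,9)*5=15 best=15 *, l++
l=3 r=7: min(16,9)*4=36 best=36 *, r--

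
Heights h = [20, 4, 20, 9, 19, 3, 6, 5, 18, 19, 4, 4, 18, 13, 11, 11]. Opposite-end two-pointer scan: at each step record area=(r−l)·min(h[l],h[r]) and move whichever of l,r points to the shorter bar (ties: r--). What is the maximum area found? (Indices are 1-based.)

[1,16] min(20,11)*15=165 best=165 * → r--
[1,15] min(20,11)*14=154 best=165 → r--
[1,14] min(20,13)*13=169 best=169 * → r--
[1,13] min(20,18)*12=216 best=216 * → r--
[1,12] min(20,4)*11=44 best=216 → r--
[1,11] min(20,4)*10=40 best=216 → r--
[1,10] min(20,19)*9=171 best=216 → r--
[1,9] min(20,18)*8=144 best=216 → r--
[1,8] min(20,5)*7=35 best=216 → r--
[1,7] min(20,6)*6=36 best=216 → r--
[1,6] min(20,3)*5=15 best=216 → r--
[1,5] min(20,19)*4=76 best=216 → r--
[1,4] min(20,9)*3=27 best=216 → r--
[1,3] min(20,20)*2=40 best=216 → r--
[1,2] min(20,4)*1=4 best=216 → r--

max area = 216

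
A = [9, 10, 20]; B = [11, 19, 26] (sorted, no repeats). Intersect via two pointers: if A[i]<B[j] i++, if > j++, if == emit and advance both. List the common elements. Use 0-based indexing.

[i=0,j=0] 9<11 → i++
[i=1,j=0] 10<11 → i++
[i=2,j=0] 20>11 → j++
[i=2,j=1] 20>19 → j++
[i=2,j=2] 20<26 → i++

intersection = []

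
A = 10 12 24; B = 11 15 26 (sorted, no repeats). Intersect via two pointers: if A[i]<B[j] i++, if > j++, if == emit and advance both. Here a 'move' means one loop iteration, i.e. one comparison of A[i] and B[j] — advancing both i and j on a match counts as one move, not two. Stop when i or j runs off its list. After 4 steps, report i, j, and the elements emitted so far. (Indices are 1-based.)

i=1 j=1: 10<11, i++
i=2 j=1: 12>11, j++
i=2 j=2: 12<15, i++
i=3 j=2: 24>15, j++

i=3, j=3, emitted=[]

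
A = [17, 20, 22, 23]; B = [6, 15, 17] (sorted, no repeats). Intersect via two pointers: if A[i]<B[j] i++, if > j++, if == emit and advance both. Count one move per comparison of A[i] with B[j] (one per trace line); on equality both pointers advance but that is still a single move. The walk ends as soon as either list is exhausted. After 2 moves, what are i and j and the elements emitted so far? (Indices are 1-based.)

i=1, j=3, emitted=[]

i=1 j=1: 17>6, j++
i=1 j=2: 17>15, j++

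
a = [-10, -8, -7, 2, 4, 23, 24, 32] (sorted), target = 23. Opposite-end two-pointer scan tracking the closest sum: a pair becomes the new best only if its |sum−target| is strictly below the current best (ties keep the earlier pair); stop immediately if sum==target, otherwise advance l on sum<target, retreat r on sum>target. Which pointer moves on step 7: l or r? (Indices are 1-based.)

l

[1,8] -10+32=22 d=1 * → l++
[2,8] -8+32=24 d=1 → r--
[2,7] -8+24=16 d=7 → l++
[3,7] -7+24=17 d=6 → l++
[4,7] 2+24=26 d=3 → r--
[4,6] 2+23=25 d=2 → r--
[4,5] 2+4=6 d=17 → l++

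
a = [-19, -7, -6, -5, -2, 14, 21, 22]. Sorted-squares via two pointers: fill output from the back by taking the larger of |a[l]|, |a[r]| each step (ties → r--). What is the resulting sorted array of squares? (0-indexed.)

[0,7] |-19|<=|22| out[7]=484 → r--
[0,6] |-19|<=|21| out[6]=441 → r--
[0,5] |-19|>|14| out[5]=361 → l++
[1,5] |-7|<=|14| out[4]=196 → r--
[1,4] |-7|>|-2| out[3]=49 → l++
[2,4] |-6|>|-2| out[2]=36 → l++
[3,4] |-5|>|-2| out[1]=25 → l++
[4,4] |-2|<=|-2| out[0]=4 → r--

[4, 25, 36, 49, 196, 361, 441, 484]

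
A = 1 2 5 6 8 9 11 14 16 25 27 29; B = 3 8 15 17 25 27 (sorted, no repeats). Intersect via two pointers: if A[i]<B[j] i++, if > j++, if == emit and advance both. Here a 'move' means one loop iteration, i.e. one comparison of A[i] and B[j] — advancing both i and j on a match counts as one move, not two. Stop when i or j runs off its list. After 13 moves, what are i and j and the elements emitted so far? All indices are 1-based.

i=11, j=6, emitted=[8, 25]

i=1 j=1: 1<3, i++
i=2 j=1: 2<3, i++
i=3 j=1: 5>3, j++
i=3 j=2: 5<8, i++
i=4 j=2: 6<8, i++
i=5 j=2: 8==8 emit, i++,j++
i=6 j=3: 9<15, i++
i=7 j=3: 11<15, i++
i=8 j=3: 14<15, i++
i=9 j=3: 16>15, j++
i=9 j=4: 16<17, i++
i=10 j=4: 25>17, j++
i=10 j=5: 25==25 emit, i++,j++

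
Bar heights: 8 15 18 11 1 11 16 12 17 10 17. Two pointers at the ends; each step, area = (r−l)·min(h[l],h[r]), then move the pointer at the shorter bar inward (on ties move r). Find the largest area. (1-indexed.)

[1,11] min(8,17)*10=80 best=80 * → l++
[2,11] min(15,17)*9=135 best=135 * → l++
[3,11] min(18,17)*8=136 best=136 * → r--
[3,10] min(18,10)*7=70 best=136 → r--
[3,9] min(18,17)*6=102 best=136 → r--
[3,8] min(18,12)*5=60 best=136 → r--
[3,7] min(18,16)*4=64 best=136 → r--
[3,6] min(18,11)*3=33 best=136 → r--
[3,5] min(18,1)*2=2 best=136 → r--
[3,4] min(18,11)*1=11 best=136 → r--

max area = 136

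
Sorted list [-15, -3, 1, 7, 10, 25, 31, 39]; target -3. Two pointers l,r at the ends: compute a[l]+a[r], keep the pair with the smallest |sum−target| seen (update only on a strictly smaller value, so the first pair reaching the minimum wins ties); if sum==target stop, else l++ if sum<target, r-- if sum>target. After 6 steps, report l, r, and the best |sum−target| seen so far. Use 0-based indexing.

l=1, r=2, best |Δ|=2

[0,7] -15+39=24 d=27 * → r--
[0,6] -15+31=16 d=19 * → r--
[0,5] -15+25=10 d=13 * → r--
[0,4] -15+10=-5 d=2 * → l++
[1,4] -3+10=7 d=10 → r--
[1,3] -3+7=4 d=7 → r--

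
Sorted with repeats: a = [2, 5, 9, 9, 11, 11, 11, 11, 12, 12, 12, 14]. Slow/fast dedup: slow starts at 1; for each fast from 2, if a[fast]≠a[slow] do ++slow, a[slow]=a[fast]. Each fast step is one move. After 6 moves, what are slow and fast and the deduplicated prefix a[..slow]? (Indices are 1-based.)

(s=1,f=2) a[fast]=5≠a[slow]=2 write a[2]=5 → slow++,fast++
(s=2,f=3) a[fast]=9≠a[slow]=5 write a[3]=9 → slow++,fast++
(s=3,f=4) a[fast]=9=a[slow] dup → fast++
(s=3,f=5) a[fast]=11≠a[slow]=9 write a[4]=11 → slow++,fast++
(s=4,f=6) a[fast]=11=a[slow] dup → fast++
(s=4,f=7) a[fast]=11=a[slow] dup → fast++

slow=4, fast=8, prefix=[2, 5, 9, 11]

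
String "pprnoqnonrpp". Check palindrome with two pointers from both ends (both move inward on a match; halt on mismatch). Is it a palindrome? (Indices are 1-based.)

[1,12] 'p'=='p' → l++,r--
[2,11] 'p'=='p' → l++,r--
[3,10] 'r'=='r' → l++,r--
[4,9] 'n'=='n' → l++,r--
[5,8] 'o'=='o' → l++,r--
[6,7] 'q'!='n' → stop

not a palindrome (mismatch at 6,7)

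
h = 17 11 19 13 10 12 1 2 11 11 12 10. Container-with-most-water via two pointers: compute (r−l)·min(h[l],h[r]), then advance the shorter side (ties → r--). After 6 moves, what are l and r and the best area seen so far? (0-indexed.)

[0,11] min(17,10)*11=110 best=110 * → r--
[0,10] min(17,12)*10=120 best=120 * → r--
[0,9] min(17,11)*9=99 best=120 → r--
[0,8] min(17,11)*8=88 best=120 → r--
[0,7] min(17,2)*7=14 best=120 → r--
[0,6] min(17,1)*6=6 best=120 → r--

l=0, r=5, best area=120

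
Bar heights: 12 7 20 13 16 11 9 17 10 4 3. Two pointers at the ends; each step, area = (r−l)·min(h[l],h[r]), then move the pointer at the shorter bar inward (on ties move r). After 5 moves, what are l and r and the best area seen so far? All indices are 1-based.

l=1 r=11: min(12,3)*10=30 best=30 *, r--
l=1 r=10: min(12,4)*9=36 best=36 *, r--
l=1 r=9: min(12,10)*8=80 best=80 *, r--
l=1 r=8: min(12,17)*7=84 best=84 *, l++
l=2 r=8: min(7,17)*6=42 best=84, l++

l=3, r=8, best area=84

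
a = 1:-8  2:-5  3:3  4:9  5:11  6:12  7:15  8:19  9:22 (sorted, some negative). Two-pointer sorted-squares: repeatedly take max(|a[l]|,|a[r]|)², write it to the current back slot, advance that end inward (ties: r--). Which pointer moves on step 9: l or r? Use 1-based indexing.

l=1 r=9: |-8|<=|22| out[9]=484, r--
l=1 r=8: |-8|<=|19| out[8]=361, r--
l=1 r=7: |-8|<=|15| out[7]=225, r--
l=1 r=6: |-8|<=|12| out[6]=144, r--
l=1 r=5: |-8|<=|11| out[5]=121, r--
l=1 r=4: |-8|<=|9| out[4]=81, r--
l=1 r=3: |-8|>|3| out[3]=64, l++
l=2 r=3: |-5|>|3| out[2]=25, l++
l=3 r=3: |3|<=|3| out[1]=9, r--

r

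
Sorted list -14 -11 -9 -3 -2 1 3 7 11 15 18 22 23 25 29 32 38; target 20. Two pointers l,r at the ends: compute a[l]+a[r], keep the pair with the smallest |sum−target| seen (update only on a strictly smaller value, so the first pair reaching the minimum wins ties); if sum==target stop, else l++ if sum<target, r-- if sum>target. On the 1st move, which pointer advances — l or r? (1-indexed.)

r

l=1 r=17: -14+38=24 d=4 *, r--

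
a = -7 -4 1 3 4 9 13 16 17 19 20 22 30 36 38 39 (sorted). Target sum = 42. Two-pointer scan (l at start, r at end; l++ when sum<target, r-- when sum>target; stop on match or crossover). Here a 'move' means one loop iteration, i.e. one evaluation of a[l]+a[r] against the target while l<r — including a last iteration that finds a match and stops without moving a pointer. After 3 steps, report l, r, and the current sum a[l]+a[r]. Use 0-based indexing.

l=0 r=15: -7+39=32 <42, l++
l=1 r=15: -4+39=35 <42, l++
l=2 r=15: 1+39=40 <42, l++

l=3, r=15, sum=42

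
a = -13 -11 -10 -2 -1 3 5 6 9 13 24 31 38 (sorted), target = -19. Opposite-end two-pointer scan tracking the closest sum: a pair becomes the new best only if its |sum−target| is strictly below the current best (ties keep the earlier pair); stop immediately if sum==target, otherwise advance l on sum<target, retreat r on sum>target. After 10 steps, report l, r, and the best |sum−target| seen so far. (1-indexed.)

l=1, r=3, best |Δ|=4

l=1 r=13: -13+38=25 d=44 *, r--
l=1 r=12: -13+31=18 d=37 *, r--
l=1 r=11: -13+24=11 d=30 *, r--
l=1 r=10: -13+13=0 d=19 *, r--
l=1 r=9: -13+9=-4 d=15 *, r--
l=1 r=8: -13+6=-7 d=12 *, r--
l=1 r=7: -13+5=-8 d=11 *, r--
l=1 r=6: -13+3=-10 d=9 *, r--
l=1 r=5: -13+-1=-14 d=5 *, r--
l=1 r=4: -13+-2=-15 d=4 *, r--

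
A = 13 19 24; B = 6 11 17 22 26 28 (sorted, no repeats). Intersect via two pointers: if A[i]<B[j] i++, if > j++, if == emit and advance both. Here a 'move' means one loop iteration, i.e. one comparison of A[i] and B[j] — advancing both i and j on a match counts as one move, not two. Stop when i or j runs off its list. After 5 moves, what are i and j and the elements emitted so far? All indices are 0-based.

i=2, j=3, emitted=[]

[i=0,j=0] 13>6 → j++
[i=0,j=1] 13>11 → j++
[i=0,j=2] 13<17 → i++
[i=1,j=2] 19>17 → j++
[i=1,j=3] 19<22 → i++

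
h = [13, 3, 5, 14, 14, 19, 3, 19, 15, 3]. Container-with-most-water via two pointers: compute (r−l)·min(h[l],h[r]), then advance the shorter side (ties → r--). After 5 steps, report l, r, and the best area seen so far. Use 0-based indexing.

l=4, r=8, best area=104

[0,9] min(13,3)*9=27 best=27 * → r--
[0,8] min(13,15)*8=104 best=104 * → l++
[1,8] min(3,15)*7=21 best=104 → l++
[2,8] min(5,15)*6=30 best=104 → l++
[3,8] min(14,15)*5=70 best=104 → l++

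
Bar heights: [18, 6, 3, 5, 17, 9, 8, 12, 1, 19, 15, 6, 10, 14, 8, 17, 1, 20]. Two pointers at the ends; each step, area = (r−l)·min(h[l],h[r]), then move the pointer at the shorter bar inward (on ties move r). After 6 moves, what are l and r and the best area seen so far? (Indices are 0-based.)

[0,17] min(18,20)*17=306 best=306 * → l++
[1,17] min(6,20)*16=96 best=306 → l++
[2,17] min(3,20)*15=45 best=306 → l++
[3,17] min(5,20)*14=70 best=306 → l++
[4,17] min(17,20)*13=221 best=306 → l++
[5,17] min(9,20)*12=108 best=306 → l++

l=6, r=17, best area=306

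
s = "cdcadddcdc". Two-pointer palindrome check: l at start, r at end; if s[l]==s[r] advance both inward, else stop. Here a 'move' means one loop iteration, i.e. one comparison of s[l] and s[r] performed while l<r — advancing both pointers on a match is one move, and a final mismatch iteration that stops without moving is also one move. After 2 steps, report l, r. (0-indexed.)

l=0 r=9: 'c'=='c', l++,r--
l=1 r=8: 'd'=='d', l++,r--

l=2, r=7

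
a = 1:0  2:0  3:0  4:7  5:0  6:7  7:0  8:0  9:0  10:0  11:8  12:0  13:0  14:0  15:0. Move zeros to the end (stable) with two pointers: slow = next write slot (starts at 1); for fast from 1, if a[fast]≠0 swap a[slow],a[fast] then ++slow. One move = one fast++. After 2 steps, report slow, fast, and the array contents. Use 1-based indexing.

slow=1 fast=1: a[fast]=0, fast++
slow=1 fast=2: a[fast]=0, fast++

slow=1, fast=3, a=[0, 0, 0, 7, 0, 7, 0, 0, 0, 0, 8, 0, 0, 0, 0]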